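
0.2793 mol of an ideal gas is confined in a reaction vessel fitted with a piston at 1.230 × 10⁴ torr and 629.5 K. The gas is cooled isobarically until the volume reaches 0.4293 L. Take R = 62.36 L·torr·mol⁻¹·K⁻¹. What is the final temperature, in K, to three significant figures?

From PV = nRT: V₁ = nRT₁/P₁ = 0.8914 L.
P constant ⇒ V ∝ T: P₂ = P₁; T₂ = T₁·(V₂/V₁) = 303.2 K.

T₂ ≈ 303 K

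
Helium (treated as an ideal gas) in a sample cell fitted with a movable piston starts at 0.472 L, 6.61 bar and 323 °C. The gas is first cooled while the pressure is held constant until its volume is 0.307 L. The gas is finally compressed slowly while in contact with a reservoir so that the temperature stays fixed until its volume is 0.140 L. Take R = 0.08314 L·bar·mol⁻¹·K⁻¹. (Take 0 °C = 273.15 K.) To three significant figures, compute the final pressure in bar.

P₃ ≈ 14.5 bar

Convert: T₁ = 596.1 K.
Isobaric, so V/T is constant: P₂ = P₁; T₂ = T₁·(V₂/V₁) = 387.8 K.
T constant ⇒ Boyle's law P V = const: T₃ = T₂; P₃ = P₂·(V₂/V₃) = 14.49 bar.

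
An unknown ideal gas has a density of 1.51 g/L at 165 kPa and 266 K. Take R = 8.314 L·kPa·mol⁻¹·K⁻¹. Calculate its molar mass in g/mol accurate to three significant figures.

M ≈ 20.2 g/mol

ρ = PM/(RT) ⇒ M = ρRT/P = (1.51 × 8.314 × 266.0) / 165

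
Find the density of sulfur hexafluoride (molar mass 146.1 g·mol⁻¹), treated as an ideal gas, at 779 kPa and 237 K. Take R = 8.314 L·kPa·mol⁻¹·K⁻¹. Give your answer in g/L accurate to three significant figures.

ρ ≈ 57.8 g/L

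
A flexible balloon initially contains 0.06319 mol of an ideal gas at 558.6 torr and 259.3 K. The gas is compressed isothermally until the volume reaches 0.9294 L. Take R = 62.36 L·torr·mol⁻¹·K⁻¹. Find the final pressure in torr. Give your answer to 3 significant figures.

From PV = nRT: V₁ = nRT₁/P₁ = 1.829 L.
Isothermal, so P V is constant: T₂ = T₁; P₂ = P₁·(V₁/V₂) = 1099 torr.

P₂ ≈ 1.10e+03 torr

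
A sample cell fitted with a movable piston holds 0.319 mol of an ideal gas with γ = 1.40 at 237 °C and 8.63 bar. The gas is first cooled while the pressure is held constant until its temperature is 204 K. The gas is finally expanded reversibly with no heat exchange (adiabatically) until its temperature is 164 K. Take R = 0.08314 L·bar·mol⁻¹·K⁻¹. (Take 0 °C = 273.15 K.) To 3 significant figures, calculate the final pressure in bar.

P₃ ≈ 4.02 bar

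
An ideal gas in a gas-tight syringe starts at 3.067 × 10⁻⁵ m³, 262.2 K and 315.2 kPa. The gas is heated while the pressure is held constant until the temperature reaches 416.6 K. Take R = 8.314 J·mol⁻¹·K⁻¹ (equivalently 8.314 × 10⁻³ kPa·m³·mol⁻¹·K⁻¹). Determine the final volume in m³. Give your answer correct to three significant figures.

P constant ⇒ V ∝ T: P₂ = P₁; V₂ = V₁·(T₂/T₁) = 4.873e-05 m³.

V₂ ≈ 4.87e-05 m³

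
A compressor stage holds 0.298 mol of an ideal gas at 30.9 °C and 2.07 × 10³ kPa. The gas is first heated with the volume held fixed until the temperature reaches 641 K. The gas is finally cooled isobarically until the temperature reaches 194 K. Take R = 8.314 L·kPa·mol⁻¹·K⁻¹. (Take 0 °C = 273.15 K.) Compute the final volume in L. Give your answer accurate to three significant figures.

V₃ ≈ 0.110 L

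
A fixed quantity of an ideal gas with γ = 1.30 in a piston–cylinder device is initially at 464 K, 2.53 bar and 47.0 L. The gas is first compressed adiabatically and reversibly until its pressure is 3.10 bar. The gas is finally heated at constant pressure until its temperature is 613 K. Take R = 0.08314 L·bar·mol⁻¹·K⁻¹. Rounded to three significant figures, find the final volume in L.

V₃ ≈ 50.7 L

Adiabatic (γ = 1.30), T V^(γ−1) and P V^γ constant: T₂ = T₁·(P₂/P₁)^((γ−1)/γ) = 486.3 K; V₂ = V₁·(P₁/P₂)^(1/γ) = 40.20 L.
P constant ⇒ V ∝ T: P₃ = P₂; V₃ = V₂·(T₃/T₂) = 50.68 L.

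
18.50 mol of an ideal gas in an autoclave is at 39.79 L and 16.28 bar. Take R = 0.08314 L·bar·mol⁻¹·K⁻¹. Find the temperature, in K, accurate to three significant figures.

PV = nRT ⇒ T = PV/(nR) = (16.28 × 39.79) / (18.50 × 0.08314)

T ≈ 421 K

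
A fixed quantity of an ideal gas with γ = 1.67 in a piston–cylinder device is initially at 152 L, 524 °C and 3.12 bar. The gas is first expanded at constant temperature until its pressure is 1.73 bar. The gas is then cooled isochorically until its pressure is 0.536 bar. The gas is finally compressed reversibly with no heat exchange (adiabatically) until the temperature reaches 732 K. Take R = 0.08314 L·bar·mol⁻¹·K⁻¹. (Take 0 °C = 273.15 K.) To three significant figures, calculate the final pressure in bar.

P₄ ≈ 8.04 bar

Convert: T₁ = 797.1 K.
Isothermal, so P V is constant: T₂ = T₁; V₂ = V₁·(P₁/P₂) = 274.1 L.
V constant ⇒ P ∝ T: V₃ = V₂; T₃ = T₂·(P₃/P₂) = 247.0 K.
Adiabatic (γ = 1.67), T V^(γ−1) and P V^γ constant: P₄ = P₃·(T₄/T₃)^(γ/(γ−1)) = 8.040 bar; V₄ = V₃·(T₃/T₄)^(1/(γ−1)) = 54.16 L.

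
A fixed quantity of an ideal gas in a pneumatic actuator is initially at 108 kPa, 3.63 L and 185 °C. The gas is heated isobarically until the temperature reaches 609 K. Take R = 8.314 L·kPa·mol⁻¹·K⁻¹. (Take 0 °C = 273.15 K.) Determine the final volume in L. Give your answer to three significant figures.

Convert: T₁ = 458.1 K.
P constant ⇒ V ∝ T: P₂ = P₁; V₂ = V₁·(T₂/T₁) = 4.825 L.

V₂ ≈ 4.83 L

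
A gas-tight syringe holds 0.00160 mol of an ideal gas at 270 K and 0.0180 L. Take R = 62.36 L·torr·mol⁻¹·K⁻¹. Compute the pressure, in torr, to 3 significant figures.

P ≈ 1.50e+03 torr

PV = nRT ⇒ P = nRT/V = (0.00160 × 62.36 × 270) / 0.0180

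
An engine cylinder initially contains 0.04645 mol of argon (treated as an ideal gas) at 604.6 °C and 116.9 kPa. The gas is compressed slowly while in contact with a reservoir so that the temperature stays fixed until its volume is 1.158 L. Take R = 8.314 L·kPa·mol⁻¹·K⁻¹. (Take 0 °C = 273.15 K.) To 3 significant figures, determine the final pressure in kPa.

Convert: T₁ = 877.8 K.
From PV = nRT: V₁ = nRT₁/P₁ = 2.900 L.
T constant ⇒ Boyle's law P V = const: T₂ = T₁; P₂ = P₁·(V₁/V₂) = 292.7 kPa.

P₂ ≈ 293 kPa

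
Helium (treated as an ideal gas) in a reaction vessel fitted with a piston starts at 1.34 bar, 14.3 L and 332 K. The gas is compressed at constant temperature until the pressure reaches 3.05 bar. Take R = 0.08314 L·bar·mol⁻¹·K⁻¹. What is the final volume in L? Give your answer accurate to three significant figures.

V₂ ≈ 6.28 L

T constant ⇒ Boyle's law P V = const: T₂ = T₁; V₂ = V₁·(P₁/P₂) = 6.283 L.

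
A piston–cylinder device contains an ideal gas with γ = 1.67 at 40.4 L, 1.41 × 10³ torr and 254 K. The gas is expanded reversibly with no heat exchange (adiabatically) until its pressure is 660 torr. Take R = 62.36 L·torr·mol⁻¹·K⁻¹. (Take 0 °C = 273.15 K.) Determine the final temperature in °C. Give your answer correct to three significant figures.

Reversible adiabatic, γ = 1.67: T₂ = T₁·(P₂/P₁)^((γ−1)/γ) = 187.3 K; V₂ = V₁·(P₁/P₂)^(1/γ) = 63.65 L.

T₂ ≈ -85.8 °C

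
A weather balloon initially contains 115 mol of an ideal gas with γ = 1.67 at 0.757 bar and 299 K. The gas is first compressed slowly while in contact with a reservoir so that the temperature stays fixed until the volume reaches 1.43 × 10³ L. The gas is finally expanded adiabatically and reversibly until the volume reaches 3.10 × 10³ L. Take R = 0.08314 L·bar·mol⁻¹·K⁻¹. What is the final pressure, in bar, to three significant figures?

From PV = nRT: V₁ = nRT₁/P₁ = 3776 L.
T constant ⇒ Boyle's law P V = const: T₂ = T₁; P₂ = P₁·(V₁/V₂) = 1.999 bar.
Reversible adiabatic, γ = 1.67: T₃ = T₂·(V₂/V₃)^(γ−1) = 178.0 K; P₃ = P₂·(V₂/V₃)^γ = 0.5491 bar.

P₃ ≈ 0.549 bar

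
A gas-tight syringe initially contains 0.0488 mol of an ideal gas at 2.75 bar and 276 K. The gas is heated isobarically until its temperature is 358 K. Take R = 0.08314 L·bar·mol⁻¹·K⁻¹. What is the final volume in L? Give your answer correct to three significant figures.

V₂ ≈ 0.528 L

From PV = nRT: V₁ = nRT₁/P₁ = 0.4072 L.
P constant ⇒ V ∝ T: P₂ = P₁; V₂ = V₁·(T₂/T₁) = 0.5282 L.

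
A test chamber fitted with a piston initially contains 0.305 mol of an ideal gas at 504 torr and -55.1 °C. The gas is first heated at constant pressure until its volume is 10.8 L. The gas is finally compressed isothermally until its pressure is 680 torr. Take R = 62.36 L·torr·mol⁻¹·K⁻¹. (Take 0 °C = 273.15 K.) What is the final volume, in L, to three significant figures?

Convert: T₁ = 218.0 K.
From PV = nRT: V₁ = nRT₁/P₁ = 8.229 L.
Isobaric, so V/T is constant: P₂ = P₁; T₂ = T₁·(V₂/V₁) = 286.2 K.
T constant ⇒ Boyle's law P V = const: T₃ = T₂; V₃ = V₂·(P₂/P₃) = 8.005 L.

V₃ ≈ 8.00 L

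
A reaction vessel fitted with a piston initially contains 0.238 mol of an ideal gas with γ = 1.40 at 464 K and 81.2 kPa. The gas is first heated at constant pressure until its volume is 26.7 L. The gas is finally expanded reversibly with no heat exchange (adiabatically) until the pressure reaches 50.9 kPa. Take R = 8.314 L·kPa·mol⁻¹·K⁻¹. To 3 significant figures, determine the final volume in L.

From PV = nRT: V₁ = nRT₁/P₁ = 11.31 L.
Isobaric, so V/T is constant: P₂ = P₁; T₂ = T₁·(V₂/V₁) = 1096 K.
Adiabatic (γ = 1.40), T V^(γ−1) and P V^γ constant: T₃ = T₂·(P₃/P₂)^((γ−1)/γ) = 958.8 K; V₃ = V₂·(P₂/P₃)^(1/γ) = 37.27 L.

V₃ ≈ 37.3 L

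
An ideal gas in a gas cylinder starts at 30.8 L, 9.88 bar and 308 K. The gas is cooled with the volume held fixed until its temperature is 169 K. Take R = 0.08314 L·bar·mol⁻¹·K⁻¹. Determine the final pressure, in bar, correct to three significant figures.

V constant ⇒ P ∝ T: V₂ = V₁; P₂ = P₁·(T₂/T₁) = 5.421 bar.

P₂ ≈ 5.42 bar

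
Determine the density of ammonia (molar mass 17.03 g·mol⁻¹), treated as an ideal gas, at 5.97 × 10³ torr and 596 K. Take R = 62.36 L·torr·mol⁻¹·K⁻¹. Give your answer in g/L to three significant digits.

ρ ≈ 2.74 g/L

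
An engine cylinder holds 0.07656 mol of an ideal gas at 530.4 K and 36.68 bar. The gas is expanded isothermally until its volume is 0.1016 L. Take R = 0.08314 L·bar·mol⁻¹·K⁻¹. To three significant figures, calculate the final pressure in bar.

From PV = nRT: V₁ = nRT₁/P₁ = 0.09204 L.
T constant ⇒ Boyle's law P V = const: T₂ = T₁; P₂ = P₁·(V₁/V₂) = 33.23 bar.

P₂ ≈ 33.2 bar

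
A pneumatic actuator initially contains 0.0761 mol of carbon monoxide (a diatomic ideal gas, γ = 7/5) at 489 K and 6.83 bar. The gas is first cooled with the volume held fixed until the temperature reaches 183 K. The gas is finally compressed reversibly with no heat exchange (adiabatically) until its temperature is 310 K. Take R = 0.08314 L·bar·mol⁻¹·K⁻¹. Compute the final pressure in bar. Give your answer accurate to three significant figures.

P₃ ≈ 16.2 bar

From PV = nRT: V₁ = nRT₁/P₁ = 0.4530 L.
Isochoric, so P/T is constant: V₂ = V₁; P₂ = P₁·(T₂/T₁) = 2.556 bar.
Reversible adiabatic, γ = 7/5: P₃ = P₂·(T₃/T₂)^(γ/(γ−1)) = 16.17 bar; V₃ = V₂·(T₂/T₃)^(1/(γ−1)) = 0.1213 L.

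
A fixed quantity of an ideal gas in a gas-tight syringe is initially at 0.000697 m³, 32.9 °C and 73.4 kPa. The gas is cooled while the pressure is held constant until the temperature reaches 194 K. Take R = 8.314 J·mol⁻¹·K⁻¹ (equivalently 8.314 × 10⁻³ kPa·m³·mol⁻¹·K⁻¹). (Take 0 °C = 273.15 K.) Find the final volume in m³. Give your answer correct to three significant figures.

V₂ ≈ 0.000442 m³

Convert: T₁ = 306.0 K.
Isobaric, so V/T is constant: P₂ = P₁; V₂ = V₁·(T₂/T₁) = 0.0004418 m³.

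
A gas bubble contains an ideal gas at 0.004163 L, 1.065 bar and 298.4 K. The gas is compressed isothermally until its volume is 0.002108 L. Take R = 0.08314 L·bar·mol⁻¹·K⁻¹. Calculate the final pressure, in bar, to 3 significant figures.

P₂ ≈ 2.10 bar

Isothermal, so P V is constant: T₂ = T₁; P₂ = P₁·(V₁/V₂) = 2.103 bar.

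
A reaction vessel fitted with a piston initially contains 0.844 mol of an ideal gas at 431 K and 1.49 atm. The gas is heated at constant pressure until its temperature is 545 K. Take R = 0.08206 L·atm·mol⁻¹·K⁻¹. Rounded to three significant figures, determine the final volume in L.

V₂ ≈ 25.3 L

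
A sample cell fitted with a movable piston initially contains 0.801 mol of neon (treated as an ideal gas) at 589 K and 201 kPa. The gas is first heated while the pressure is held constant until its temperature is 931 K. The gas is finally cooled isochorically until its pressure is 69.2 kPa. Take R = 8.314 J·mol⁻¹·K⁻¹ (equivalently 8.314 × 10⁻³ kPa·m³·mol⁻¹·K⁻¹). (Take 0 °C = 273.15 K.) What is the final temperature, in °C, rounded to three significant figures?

T₃ ≈ 47.4 °C

From PV = nRT: V₁ = nRT₁/P₁ = 0.01951 m³.
P constant ⇒ V ∝ T: P₂ = P₁; V₂ = V₁·(T₂/T₁) = 0.03085 m³.
V constant ⇒ P ∝ T: V₃ = V₂; T₃ = T₂·(P₃/P₂) = 320.5 K.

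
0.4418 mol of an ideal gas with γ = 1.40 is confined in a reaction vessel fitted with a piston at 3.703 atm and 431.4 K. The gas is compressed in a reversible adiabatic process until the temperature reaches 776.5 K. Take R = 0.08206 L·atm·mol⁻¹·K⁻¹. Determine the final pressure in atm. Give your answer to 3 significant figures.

P₂ ≈ 29.0 atm

From PV = nRT: V₁ = nRT₁/P₁ = 4.224 L.
Adiabatic (γ = 1.40), T V^(γ−1) and P V^γ constant: P₂ = P₁·(T₂/T₁)^(γ/(γ−1)) = 28.97 atm; V₂ = V₁·(T₁/T₂)^(1/(γ−1)) = 0.9717 L.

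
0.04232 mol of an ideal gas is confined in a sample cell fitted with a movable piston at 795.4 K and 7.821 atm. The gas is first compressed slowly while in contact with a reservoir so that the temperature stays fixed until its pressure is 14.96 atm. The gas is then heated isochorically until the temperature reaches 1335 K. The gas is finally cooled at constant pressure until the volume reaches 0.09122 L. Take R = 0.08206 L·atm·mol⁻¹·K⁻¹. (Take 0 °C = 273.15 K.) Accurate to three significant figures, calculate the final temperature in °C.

T₄ ≈ 386 °C

From PV = nRT: V₁ = nRT₁/P₁ = 0.3532 L.
Isothermal, so P V is constant: T₂ = T₁; V₂ = V₁·(P₁/P₂) = 0.1846 L.
V constant ⇒ P ∝ T: V₃ = V₂; P₃ = P₂·(T₃/T₂) = 25.11 atm.
P constant ⇒ V ∝ T: P₄ = P₃; T₄ = T₃·(V₄/V₃) = 659.5 K.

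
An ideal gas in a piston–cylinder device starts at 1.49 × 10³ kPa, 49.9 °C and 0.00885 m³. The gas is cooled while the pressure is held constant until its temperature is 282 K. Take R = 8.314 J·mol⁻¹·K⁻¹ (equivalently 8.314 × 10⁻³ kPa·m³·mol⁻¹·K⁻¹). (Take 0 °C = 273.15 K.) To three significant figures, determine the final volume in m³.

V₂ ≈ 0.00773 m³

Convert: T₁ = 323.0 K.
Isobaric, so V/T is constant: P₂ = P₁; V₂ = V₁·(T₂/T₁) = 0.007725 m³.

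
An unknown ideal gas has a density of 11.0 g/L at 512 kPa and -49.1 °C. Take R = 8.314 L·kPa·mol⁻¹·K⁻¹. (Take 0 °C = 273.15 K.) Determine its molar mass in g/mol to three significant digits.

M ≈ 40.0 g/mol

ρ = PM/(RT) ⇒ M = ρRT/P = (11.0 × 8.314 × 224.0) / 512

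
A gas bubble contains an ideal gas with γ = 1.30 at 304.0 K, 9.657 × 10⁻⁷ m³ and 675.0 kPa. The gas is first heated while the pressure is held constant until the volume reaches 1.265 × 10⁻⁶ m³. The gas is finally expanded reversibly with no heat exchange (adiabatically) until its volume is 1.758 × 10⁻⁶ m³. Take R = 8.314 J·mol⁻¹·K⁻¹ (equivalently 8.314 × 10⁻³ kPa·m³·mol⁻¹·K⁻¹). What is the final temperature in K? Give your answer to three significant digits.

T₃ ≈ 361 K

Isobaric, so V/T is constant: P₂ = P₁; T₂ = T₁·(V₂/V₁) = 398.2 K.
Adiabatic (γ = 1.30), T V^(γ−1) and P V^γ constant: T₃ = T₂·(V₂/V₃)^(γ−1) = 360.8 K; P₃ = P₂·(V₂/V₃)^γ = 440.0 kPa.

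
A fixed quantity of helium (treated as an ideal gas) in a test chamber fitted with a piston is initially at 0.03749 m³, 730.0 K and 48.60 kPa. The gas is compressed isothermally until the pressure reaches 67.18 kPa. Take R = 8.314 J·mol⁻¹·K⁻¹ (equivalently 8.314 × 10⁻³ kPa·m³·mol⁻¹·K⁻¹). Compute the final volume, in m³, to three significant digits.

V₂ ≈ 0.0271 m³

Isothermal, so P V is constant: T₂ = T₁; V₂ = V₁·(P₁/P₂) = 0.02712 m³.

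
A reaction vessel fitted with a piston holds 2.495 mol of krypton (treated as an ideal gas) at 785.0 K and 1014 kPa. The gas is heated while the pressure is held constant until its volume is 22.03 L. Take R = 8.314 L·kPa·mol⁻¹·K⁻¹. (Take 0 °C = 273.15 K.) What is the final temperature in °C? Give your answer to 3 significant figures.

T₂ ≈ 804 °C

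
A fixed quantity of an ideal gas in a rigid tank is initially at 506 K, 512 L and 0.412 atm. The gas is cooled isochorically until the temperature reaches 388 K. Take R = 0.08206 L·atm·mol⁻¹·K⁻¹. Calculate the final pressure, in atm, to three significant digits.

P₂ ≈ 0.316 atm

Isochoric, so P/T is constant: V₂ = V₁; P₂ = P₁·(T₂/T₁) = 0.3159 atm.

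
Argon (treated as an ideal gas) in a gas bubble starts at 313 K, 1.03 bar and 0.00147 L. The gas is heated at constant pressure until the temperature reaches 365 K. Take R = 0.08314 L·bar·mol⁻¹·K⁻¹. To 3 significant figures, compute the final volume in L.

V₂ ≈ 0.00171 L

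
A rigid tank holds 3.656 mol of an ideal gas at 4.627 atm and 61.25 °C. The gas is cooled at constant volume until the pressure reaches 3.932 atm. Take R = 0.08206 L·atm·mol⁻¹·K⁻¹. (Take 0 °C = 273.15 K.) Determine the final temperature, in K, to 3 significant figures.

T₂ ≈ 284 K

Convert: T₁ = 334.4 K.
From PV = nRT: V₁ = nRT₁/P₁ = 21.68 L.
V constant ⇒ P ∝ T: V₂ = V₁; T₂ = T₁·(P₂/P₁) = 284.2 K.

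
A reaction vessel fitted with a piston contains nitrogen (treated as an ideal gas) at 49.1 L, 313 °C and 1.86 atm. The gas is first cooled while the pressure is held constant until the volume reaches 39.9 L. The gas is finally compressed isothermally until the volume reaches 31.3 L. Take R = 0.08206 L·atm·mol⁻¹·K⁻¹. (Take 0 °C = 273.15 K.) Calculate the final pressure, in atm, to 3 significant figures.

Convert: T₁ = 586.1 K.
Isobaric, so V/T is constant: P₂ = P₁; T₂ = T₁·(V₂/V₁) = 476.3 K.
Isothermal, so P V is constant: T₃ = T₂; P₃ = P₂·(V₂/V₃) = 2.371 atm.

P₃ ≈ 2.37 atm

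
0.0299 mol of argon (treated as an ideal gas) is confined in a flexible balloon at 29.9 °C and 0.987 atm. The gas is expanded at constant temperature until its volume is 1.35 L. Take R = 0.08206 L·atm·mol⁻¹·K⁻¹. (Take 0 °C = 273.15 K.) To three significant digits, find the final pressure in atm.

Convert: T₁ = 303.0 K.
From PV = nRT: V₁ = nRT₁/P₁ = 0.7534 L.
T constant ⇒ Boyle's law P V = const: T₂ = T₁; P₂ = P₁·(V₁/V₂) = 0.5508 atm.

P₂ ≈ 0.551 atm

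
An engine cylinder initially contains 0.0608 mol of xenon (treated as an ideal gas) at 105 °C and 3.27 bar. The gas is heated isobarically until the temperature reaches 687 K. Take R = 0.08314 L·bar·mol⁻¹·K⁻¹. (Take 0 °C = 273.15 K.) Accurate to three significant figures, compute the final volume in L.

Convert: T₁ = 378.1 K.
From PV = nRT: V₁ = nRT₁/P₁ = 0.5846 L.
P constant ⇒ V ∝ T: P₂ = P₁; V₂ = V₁·(T₂/T₁) = 1.062 L.

V₂ ≈ 1.06 L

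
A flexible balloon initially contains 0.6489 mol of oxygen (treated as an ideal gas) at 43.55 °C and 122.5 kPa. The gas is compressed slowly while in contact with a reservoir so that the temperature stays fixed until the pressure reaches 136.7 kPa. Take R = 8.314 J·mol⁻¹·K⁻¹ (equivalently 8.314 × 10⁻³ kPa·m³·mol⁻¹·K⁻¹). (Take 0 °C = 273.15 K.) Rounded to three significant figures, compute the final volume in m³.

V₂ ≈ 0.0125 m³

Convert: T₁ = 316.7 K.
From PV = nRT: V₁ = nRT₁/P₁ = 0.01395 m³.
T constant ⇒ Boyle's law P V = const: T₂ = T₁; V₂ = V₁·(P₁/P₂) = 0.01250 m³.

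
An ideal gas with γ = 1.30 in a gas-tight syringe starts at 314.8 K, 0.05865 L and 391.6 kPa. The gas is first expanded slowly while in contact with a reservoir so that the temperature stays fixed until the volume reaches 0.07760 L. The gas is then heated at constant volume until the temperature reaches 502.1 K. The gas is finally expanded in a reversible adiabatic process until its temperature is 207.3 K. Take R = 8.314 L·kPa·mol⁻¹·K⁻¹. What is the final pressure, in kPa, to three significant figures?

Isothermal, so P V is constant: T₂ = T₁; P₂ = P₁·(V₁/V₂) = 296.0 kPa.
Isochoric, so P/T is constant: V₃ = V₂; P₃ = P₂·(T₃/T₂) = 472.1 kPa.
Reversible adiabatic, γ = 1.30: P₄ = P₃·(T₄/T₃)^(γ/(γ−1)) = 10.21 kPa; V₄ = V₃·(T₃/T₄)^(1/(γ−1)) = 1.481 L.

P₄ ≈ 10.2 kPa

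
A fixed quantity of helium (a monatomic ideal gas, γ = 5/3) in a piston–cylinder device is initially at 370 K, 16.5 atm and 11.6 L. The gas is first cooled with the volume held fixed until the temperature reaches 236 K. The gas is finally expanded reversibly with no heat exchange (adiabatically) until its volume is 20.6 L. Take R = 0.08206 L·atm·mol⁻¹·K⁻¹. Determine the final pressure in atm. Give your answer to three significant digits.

P₃ ≈ 4.04 atm

V constant ⇒ P ∝ T: V₂ = V₁; P₂ = P₁·(T₂/T₁) = 10.52 atm.
Reversible adiabatic, γ = 5/3: T₃ = T₂·(V₂/V₃)^(γ−1) = 160.9 K; P₃ = P₂·(V₂/V₃)^γ = 4.041 atm.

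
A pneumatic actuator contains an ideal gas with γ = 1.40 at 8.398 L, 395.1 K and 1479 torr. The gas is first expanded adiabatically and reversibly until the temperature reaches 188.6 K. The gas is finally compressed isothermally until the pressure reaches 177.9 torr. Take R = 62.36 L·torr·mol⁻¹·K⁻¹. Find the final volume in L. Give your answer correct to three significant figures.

Reversible adiabatic, γ = 1.40: P₂ = P₁·(T₂/T₁)^(γ/(γ−1)) = 111.1 torr; V₂ = V₁·(T₁/T₂)^(1/(γ−1)) = 53.34 L.
T constant ⇒ Boyle's law P V = const: T₃ = T₂; V₃ = V₂·(P₂/P₃) = 33.33 L.

V₃ ≈ 33.3 L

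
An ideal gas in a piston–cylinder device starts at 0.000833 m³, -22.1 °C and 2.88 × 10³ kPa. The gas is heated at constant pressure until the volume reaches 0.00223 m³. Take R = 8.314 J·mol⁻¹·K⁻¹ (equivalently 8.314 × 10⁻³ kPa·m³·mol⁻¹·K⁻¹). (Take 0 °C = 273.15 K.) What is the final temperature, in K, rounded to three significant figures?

T₂ ≈ 672 K

Convert: T₁ = 251.0 K.
Isobaric, so V/T is constant: P₂ = P₁; T₂ = T₁·(V₂/V₁) = 672.1 K.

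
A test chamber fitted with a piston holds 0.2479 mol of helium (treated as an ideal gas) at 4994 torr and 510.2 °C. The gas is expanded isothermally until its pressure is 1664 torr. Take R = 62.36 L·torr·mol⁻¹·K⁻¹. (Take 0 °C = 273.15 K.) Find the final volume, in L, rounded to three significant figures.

Convert: T₁ = 783.3 K.
From PV = nRT: V₁ = nRT₁/P₁ = 2.425 L.
Isothermal, so P V is constant: T₂ = T₁; V₂ = V₁·(P₁/P₂) = 7.278 L.

V₂ ≈ 7.28 L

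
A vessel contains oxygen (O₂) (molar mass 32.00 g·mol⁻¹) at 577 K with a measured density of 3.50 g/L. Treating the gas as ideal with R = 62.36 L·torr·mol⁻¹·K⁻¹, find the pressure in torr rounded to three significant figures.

ρ = PM/(RT) ⇒ P = ρRT/M = (3.50 × 62.36 × 577.0) / 32.00

P ≈ 3.94e+03 torr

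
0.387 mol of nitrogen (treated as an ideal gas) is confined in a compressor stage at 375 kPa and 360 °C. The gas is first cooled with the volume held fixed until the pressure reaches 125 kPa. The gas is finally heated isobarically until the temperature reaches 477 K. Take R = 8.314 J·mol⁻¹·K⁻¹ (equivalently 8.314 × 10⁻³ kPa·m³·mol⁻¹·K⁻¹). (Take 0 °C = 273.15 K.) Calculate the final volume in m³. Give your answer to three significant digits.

V₃ ≈ 0.0123 m³

Convert: T₁ = 633.1 K.
From PV = nRT: V₁ = nRT₁/P₁ = 0.005432 m³.
V constant ⇒ P ∝ T: V₂ = V₁; T₂ = T₁·(P₂/P₁) = 211.0 K.
P constant ⇒ V ∝ T: P₃ = P₂; V₃ = V₂·(T₃/T₂) = 0.01228 m³.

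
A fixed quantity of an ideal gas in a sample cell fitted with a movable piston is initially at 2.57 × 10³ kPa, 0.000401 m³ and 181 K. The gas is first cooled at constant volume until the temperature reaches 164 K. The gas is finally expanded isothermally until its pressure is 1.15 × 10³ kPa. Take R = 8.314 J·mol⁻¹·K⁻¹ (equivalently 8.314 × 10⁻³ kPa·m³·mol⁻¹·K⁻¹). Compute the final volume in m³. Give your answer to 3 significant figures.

V₃ ≈ 0.000812 m³

Isochoric, so P/T is constant: V₂ = V₁; P₂ = P₁·(T₂/T₁) = 2329 kPa.
Isothermal, so P V is constant: T₃ = T₂; V₃ = V₂·(P₂/P₃) = 0.0008120 m³.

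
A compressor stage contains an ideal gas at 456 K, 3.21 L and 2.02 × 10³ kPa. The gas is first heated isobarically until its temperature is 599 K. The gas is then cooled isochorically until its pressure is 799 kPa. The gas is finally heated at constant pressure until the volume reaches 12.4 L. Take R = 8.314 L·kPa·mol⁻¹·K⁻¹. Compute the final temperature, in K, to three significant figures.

T₄ ≈ 697 K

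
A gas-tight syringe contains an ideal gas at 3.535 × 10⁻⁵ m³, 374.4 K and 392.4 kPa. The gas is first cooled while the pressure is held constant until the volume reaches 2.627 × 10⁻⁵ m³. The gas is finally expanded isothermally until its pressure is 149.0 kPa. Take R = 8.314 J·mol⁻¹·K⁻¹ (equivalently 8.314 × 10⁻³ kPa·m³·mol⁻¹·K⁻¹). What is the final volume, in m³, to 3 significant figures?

Isobaric, so V/T is constant: P₂ = P₁; T₂ = T₁·(V₂/V₁) = 278.2 K.
T constant ⇒ Boyle's law P V = const: T₃ = T₂; V₃ = V₂·(P₂/P₃) = 6.918e-05 m³.

V₃ ≈ 6.92e-05 m³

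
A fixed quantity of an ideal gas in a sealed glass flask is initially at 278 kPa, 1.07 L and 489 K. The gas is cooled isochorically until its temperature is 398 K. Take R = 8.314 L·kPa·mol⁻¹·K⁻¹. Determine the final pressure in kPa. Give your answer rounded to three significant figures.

P₂ ≈ 226 kPa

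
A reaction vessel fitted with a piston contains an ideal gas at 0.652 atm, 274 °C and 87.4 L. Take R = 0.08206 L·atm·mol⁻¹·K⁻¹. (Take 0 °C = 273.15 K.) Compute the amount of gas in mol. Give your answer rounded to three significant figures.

n ≈ 1.27 mol

Convert: T = 547.15 K.
PV = nRT ⇒ n = PV/(RT) = (0.652 × 87.4) / (0.08206 × 547.15)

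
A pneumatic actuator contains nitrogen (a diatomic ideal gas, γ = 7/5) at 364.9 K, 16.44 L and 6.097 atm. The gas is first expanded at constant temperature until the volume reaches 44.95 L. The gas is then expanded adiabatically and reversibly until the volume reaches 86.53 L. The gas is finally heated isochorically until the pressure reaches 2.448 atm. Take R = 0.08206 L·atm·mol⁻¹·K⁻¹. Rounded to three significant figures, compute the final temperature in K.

Isothermal, so P V is constant: T₂ = T₁; P₂ = P₁·(V₁/V₂) = 2.230 atm.
Adiabatic (γ = 7/5), T V^(γ−1) and P V^γ constant: T₃ = T₂·(V₂/V₃)^(γ−1) = 280.8 K; P₃ = P₂·(V₂/V₃)^γ = 0.8914 atm.
V constant ⇒ P ∝ T: V₄ = V₃; T₄ = T₃·(P₄/P₃) = 771.1 K.

T₄ ≈ 771 K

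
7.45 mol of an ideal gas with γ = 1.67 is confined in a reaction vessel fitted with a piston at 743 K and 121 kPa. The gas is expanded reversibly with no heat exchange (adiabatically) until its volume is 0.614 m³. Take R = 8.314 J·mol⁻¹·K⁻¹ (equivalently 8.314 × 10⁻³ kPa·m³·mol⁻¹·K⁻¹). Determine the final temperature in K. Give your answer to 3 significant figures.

From PV = nRT: V₁ = nRT₁/P₁ = 0.3803 m³.
Reversible adiabatic, γ = 1.67: T₂ = T₁·(V₁/V₂)^(γ−1) = 539.1 K; P₂ = P₁·(V₁/V₂)^γ = 54.38 kPa.

T₂ ≈ 539 K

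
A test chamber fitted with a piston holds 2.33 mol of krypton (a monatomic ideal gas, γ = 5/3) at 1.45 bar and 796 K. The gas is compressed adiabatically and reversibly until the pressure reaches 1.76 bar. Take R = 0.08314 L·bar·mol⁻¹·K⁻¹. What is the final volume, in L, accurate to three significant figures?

V₂ ≈ 94.7 L

From PV = nRT: V₁ = nRT₁/P₁ = 106.3 L.
Reversible adiabatic, γ = 5/3: T₂ = T₁·(P₂/P₁)^((γ−1)/γ) = 860.1 K; V₂ = V₁·(P₁/P₂)^(1/γ) = 94.67 L.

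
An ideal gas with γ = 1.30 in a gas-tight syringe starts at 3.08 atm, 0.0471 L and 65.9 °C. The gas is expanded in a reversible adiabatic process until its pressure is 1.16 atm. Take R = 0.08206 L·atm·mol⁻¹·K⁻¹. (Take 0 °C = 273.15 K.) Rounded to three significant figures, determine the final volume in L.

Convert: T₁ = 339.0 K.
Reversible adiabatic, γ = 1.30: T₂ = T₁·(P₂/P₁)^((γ−1)/γ) = 270.6 K; V₂ = V₁·(P₁/P₂)^(1/γ) = 0.09983 L.

V₂ ≈ 0.0998 L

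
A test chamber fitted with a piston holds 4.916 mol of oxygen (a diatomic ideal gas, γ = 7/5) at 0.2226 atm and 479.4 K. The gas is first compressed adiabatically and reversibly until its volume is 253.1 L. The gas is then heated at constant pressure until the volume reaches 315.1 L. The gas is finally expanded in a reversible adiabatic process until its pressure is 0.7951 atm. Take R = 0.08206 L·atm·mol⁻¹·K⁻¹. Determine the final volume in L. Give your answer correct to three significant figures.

From PV = nRT: V₁ = nRT₁/P₁ = 868.8 L.
Adiabatic (γ = 7/5), T V^(γ−1) and P V^γ constant: T₂ = T₁·(V₁/V₂)^(γ−1) = 785.1 K; P₂ = P₁·(V₁/V₂)^γ = 1.251 atm.
Isobaric, so V/T is constant: P₃ = P₂; T₃ = T₂·(V₃/V₂) = 977.5 K.
Reversible adiabatic, γ = 7/5: T₄ = T₃·(P₄/P₃)^((γ−1)/γ) = 858.7 K; V₄ = V₃·(P₃/P₄)^(1/γ) = 435.7 L.

V₄ ≈ 436 L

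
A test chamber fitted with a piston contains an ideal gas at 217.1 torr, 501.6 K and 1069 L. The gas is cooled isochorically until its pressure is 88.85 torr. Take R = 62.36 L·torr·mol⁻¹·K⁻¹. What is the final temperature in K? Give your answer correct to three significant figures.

T₂ ≈ 205 K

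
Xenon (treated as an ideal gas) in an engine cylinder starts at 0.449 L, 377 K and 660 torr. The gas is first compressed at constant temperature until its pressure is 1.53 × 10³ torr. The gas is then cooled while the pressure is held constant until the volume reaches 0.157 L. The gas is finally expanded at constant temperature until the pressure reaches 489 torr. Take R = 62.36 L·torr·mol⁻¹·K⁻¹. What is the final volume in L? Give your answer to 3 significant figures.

V₄ ≈ 0.491 L

Isothermal, so P V is constant: T₂ = T₁; V₂ = V₁·(P₁/P₂) = 0.1937 L.
Isobaric, so V/T is constant: P₃ = P₂; T₃ = T₂·(V₃/V₂) = 305.6 K.
Isothermal, so P V is constant: T₄ = T₃; V₄ = V₃·(P₃/P₄) = 0.4912 L.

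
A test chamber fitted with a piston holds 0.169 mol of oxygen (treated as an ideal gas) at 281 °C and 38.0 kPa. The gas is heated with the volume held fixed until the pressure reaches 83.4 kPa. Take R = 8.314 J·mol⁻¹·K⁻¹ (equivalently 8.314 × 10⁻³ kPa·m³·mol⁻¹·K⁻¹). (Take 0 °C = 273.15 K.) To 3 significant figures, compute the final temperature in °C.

Convert: T₁ = 554.1 K.
From PV = nRT: V₁ = nRT₁/P₁ = 0.02049 m³.
Isochoric, so P/T is constant: V₂ = V₁; T₂ = T₁·(P₂/P₁) = 1216 K.

T₂ ≈ 943 °C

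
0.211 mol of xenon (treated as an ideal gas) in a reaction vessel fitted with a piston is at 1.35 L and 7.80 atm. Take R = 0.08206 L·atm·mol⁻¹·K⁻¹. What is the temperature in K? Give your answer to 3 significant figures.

T ≈ 608 K

PV = nRT ⇒ T = PV/(nR) = (7.80 × 1.35) / (0.211 × 0.08206)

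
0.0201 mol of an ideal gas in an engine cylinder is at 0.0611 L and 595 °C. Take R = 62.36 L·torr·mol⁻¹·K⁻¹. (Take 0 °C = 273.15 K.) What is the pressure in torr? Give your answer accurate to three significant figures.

P ≈ 1.78e+04 torr

Convert: T = 868.15 K.
PV = nRT ⇒ P = nRT/V = (0.0201 × 62.36 × 868.15) / 0.0611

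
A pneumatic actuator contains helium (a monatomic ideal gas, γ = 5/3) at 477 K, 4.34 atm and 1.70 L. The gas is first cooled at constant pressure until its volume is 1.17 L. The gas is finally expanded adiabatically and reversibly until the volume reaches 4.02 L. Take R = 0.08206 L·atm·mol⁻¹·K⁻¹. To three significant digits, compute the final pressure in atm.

P₃ ≈ 0.555 atm

Isobaric, so V/T is constant: P₂ = P₁; T₂ = T₁·(V₂/V₁) = 328.3 K.
Reversible adiabatic, γ = 5/3: T₃ = T₂·(V₂/V₃)^(γ−1) = 144.2 K; P₃ = P₂·(V₂/V₃)^γ = 0.5547 atm.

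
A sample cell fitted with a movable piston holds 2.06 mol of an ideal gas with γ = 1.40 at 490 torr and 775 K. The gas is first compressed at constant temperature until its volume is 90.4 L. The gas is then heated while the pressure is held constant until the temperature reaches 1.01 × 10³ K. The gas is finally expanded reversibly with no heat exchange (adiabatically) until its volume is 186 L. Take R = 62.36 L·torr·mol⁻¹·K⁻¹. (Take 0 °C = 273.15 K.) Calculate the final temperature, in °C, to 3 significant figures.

From PV = nRT: V₁ = nRT₁/P₁ = 203.2 L.
T constant ⇒ Boyle's law P V = const: T₂ = T₁; P₂ = P₁·(V₁/V₂) = 1101 torr.
Isobaric, so V/T is constant: P₃ = P₂; V₃ = V₂·(T₃/T₂) = 117.8 L.
Adiabatic (γ = 1.40), T V^(γ−1) and P V^γ constant: T₄ = T₃·(V₃/V₄)^(γ−1) = 841.4 K; P₄ = P₃·(V₃/V₄)^γ = 581.1 torr.

T₄ ≈ 568 °C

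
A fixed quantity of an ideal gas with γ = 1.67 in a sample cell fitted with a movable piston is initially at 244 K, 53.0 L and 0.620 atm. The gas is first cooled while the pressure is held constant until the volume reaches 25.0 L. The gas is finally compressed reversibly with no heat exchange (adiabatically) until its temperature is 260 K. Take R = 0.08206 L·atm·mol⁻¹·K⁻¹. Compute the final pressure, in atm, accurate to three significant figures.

P₃ ≈ 4.73 atm

Isobaric, so V/T is constant: P₂ = P₁; T₂ = T₁·(V₂/V₁) = 115.1 K.
Adiabatic (γ = 1.67), T V^(γ−1) and P V^γ constant: P₃ = P₂·(T₃/T₂)^(γ/(γ−1)) = 4.727 atm; V₃ = V₂·(T₂/T₃)^(1/(γ−1)) = 7.408 L.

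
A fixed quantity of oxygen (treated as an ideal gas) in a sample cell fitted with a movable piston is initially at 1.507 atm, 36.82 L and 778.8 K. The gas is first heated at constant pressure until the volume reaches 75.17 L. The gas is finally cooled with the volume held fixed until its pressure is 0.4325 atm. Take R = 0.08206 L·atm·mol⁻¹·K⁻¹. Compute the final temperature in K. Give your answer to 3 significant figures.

T₃ ≈ 456 K

P constant ⇒ V ∝ T: P₂ = P₁; T₂ = T₁·(V₂/V₁) = 1590 K.
Isochoric, so P/T is constant: V₃ = V₂; T₃ = T₂·(P₃/P₂) = 456.3 K.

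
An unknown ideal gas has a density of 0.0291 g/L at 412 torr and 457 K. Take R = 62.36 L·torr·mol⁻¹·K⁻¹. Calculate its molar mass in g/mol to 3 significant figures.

ρ = PM/(RT) ⇒ M = ρRT/P = (0.0291 × 62.36 × 457.0) / 412

M ≈ 2.01 g/mol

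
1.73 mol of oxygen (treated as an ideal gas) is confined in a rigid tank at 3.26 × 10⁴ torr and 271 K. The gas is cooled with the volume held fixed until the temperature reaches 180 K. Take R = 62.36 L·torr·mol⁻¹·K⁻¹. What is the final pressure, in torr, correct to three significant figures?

P₂ ≈ 2.17e+04 torr

From PV = nRT: V₁ = nRT₁/P₁ = 0.8968 L.
V constant ⇒ P ∝ T: V₂ = V₁; P₂ = P₁·(T₂/T₁) = 2.165e+04 torr.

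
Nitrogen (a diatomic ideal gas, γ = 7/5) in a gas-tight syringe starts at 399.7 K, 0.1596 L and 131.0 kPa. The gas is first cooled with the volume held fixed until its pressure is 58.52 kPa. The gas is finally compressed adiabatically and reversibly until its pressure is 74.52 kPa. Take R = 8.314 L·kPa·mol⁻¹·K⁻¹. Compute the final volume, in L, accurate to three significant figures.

V₃ ≈ 0.134 L

Isochoric, so P/T is constant: V₂ = V₁; T₂ = T₁·(P₂/P₁) = 178.6 K.
Reversible adiabatic, γ = 7/5: T₃ = T₂·(P₃/P₂)^((γ−1)/γ) = 191.3 K; V₃ = V₂·(P₂/P₃)^(1/γ) = 0.1343 L.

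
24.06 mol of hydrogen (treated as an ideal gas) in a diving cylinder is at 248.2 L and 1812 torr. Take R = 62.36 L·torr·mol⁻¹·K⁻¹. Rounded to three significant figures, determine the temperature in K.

PV = nRT ⇒ T = PV/(nR) = (1812 × 248.2) / (24.06 × 62.36)

T ≈ 300 K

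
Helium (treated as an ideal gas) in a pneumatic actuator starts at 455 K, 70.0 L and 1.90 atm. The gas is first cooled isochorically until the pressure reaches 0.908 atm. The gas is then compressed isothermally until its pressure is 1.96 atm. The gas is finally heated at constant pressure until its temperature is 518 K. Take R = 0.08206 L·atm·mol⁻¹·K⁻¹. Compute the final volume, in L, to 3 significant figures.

V₄ ≈ 77.3 L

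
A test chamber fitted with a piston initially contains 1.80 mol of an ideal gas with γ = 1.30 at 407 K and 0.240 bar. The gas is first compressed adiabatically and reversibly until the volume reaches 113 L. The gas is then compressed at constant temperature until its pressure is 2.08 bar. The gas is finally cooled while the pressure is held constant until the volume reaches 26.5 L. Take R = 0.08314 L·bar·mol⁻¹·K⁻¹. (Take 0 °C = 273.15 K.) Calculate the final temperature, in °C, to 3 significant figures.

T₄ ≈ 95.2 °C

From PV = nRT: V₁ = nRT₁/P₁ = 253.8 L.
Adiabatic (γ = 1.30), T V^(γ−1) and P V^γ constant: T₂ = T₁·(V₁/V₂)^(γ−1) = 518.8 K; P₂ = P₁·(V₁/V₂)^γ = 0.6871 bar.
T constant ⇒ Boyle's law P V = const: T₃ = T₂; V₃ = V₂·(P₂/P₃) = 37.33 L.
P constant ⇒ V ∝ T: P₄ = P₃; T₄ = T₃·(V₄/V₃) = 368.3 K.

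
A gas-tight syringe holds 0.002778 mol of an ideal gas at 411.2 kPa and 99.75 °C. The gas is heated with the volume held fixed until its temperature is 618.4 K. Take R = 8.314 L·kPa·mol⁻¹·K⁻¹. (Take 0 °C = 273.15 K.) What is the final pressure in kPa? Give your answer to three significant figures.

Convert: T₁ = 372.9 K.
From PV = nRT: V₁ = nRT₁/P₁ = 0.02095 L.
V constant ⇒ P ∝ T: V₂ = V₁; P₂ = P₁·(T₂/T₁) = 681.9 kPa.

P₂ ≈ 682 kPa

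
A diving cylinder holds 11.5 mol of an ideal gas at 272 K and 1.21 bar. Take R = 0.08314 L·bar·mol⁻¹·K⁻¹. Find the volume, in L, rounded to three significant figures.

V ≈ 215 L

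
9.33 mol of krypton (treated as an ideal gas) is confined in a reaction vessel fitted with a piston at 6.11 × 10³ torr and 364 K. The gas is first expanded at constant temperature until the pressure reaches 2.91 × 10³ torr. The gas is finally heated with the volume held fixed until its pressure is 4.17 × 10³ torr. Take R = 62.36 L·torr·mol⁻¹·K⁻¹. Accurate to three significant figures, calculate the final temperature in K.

T₃ ≈ 522 K

From PV = nRT: V₁ = nRT₁/P₁ = 34.66 L.
T constant ⇒ Boyle's law P V = const: T₂ = T₁; V₂ = V₁·(P₁/P₂) = 72.78 L.
V constant ⇒ P ∝ T: V₃ = V₂; T₃ = T₂·(P₃/P₂) = 521.6 K.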